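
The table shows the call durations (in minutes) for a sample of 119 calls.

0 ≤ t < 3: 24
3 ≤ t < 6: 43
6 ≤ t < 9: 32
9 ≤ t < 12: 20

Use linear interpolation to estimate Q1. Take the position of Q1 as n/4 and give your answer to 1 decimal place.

Cumulative frequencies: 24, 67, 99, 119
n = 119; position = n/4 = 29.75.
This falls in the class 3 ≤ t < 6: L = 3, F = 24, f = 43, h = 3.
Lower quartile ≈ 3 + ((29.75 − 24) / 43) × 3 = 3.4012

3.4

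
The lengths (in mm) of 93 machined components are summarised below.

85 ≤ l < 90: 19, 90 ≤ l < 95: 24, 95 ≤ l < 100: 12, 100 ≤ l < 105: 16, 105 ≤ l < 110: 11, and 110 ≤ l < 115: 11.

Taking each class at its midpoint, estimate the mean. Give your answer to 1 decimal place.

98.0

Midpoints: 87.5, 92.5, 97.5, 102.5, 107.5, 112.5
Σfm = 19×87.5 + 24×92.5 + 12×97.5 + 16×102.5 + 11×107.5 + 11×112.5 = 9112.5
n = Σf = 93
Mean = 9112.5 / 93 = 97.9839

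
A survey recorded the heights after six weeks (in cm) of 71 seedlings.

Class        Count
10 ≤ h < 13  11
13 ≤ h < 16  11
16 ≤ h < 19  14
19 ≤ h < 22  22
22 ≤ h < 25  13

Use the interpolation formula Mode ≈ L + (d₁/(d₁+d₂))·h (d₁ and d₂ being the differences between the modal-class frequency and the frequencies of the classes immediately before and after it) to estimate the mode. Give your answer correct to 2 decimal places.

Modal class: 19 ≤ h < 22 (highest frequency 22).
d₁ = 22 − 14 = 8, d₂ = 22 − 13 = 9
Mode ≈ 19 + (8/(8+9)) × 3 = 19 + 1.4118 = 20.4118

20.41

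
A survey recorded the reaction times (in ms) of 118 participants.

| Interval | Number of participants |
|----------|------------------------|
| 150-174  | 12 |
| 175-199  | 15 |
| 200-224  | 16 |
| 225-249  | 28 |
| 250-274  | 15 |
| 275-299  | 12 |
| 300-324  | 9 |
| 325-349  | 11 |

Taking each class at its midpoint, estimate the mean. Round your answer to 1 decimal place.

Midpoints: 162, 187, 212, 237, 262, 287, 312, 337
Σfm = 12×162 + 15×187 + 16×212 + 28×237 + 15×262 + 12×287 + 9×312 + 11×337 = 28666
n = Σf = 118
Mean = 28666 / 118 = 242.9322

242.9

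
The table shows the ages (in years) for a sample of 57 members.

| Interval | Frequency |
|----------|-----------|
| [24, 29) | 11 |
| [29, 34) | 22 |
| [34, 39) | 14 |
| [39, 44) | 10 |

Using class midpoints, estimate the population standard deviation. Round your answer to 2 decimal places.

Midpoints: 26.5, 31.5, 36.5, 41.5
n = 57, Σfm = 1910.5, mean = 33.5175
Σfm² = 65428.25
Σf(m − x̄)² = Σfm² − (Σfm)²/n = 65428.25 − 1910.5²/57 = 1392.9825
Population variance = 1392.9825 / 57 = 24.4383
Standard deviation = √24.4383 = 4.9435

4.94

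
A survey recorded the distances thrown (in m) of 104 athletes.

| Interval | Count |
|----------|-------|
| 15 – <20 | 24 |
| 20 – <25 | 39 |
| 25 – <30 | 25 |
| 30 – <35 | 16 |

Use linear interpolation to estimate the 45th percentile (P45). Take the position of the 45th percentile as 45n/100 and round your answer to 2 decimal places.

22.92

Cumulative frequencies: 24, 63, 88, 104
n = 104; position = 45n/100 = 46.8.
This falls in the class 20 – <25: L = 20, F = 24, f = 39, h = 5.
45th percentile ≈ 20 + ((46.8 − 24) / 39) × 5 = 22.9231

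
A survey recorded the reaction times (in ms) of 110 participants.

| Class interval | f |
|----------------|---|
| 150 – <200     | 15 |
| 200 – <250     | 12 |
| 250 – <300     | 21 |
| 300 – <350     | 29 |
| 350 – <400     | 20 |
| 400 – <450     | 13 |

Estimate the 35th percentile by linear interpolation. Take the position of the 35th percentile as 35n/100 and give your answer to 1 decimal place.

277.4

Cumulative frequencies: 15, 27, 48, 77, 97, 110
n = 110; position = 35n/100 = 38.5.
This falls in the class 250 – <300: L = 250, F = 27, f = 21, h = 50.
35th percentile ≈ 250 + ((38.5 − 27) / 21) × 50 = 277.3810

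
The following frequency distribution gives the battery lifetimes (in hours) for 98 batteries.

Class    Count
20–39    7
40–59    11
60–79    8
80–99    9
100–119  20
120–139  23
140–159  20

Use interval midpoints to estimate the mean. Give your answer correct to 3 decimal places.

Midpoints: 29.5, 49.5, 69.5, 89.5, 109.5, 129.5, 149.5
Σfm = 7×29.5 + 11×49.5 + 8×69.5 + 9×89.5 + 20×109.5 + 23×129.5 + 20×149.5 = 10271
n = Σf = 98
Mean = 10271 / 98 = 104.8061

104.806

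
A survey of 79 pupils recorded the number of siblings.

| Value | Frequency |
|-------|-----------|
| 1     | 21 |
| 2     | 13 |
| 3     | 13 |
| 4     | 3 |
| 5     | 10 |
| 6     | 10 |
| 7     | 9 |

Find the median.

3

Cumulative frequencies: 21, 34, 47, 50, 60, 70, 79
n = 79, so the median is the value in position (n+1)/2 = 40.
Position 40 falls at value 3.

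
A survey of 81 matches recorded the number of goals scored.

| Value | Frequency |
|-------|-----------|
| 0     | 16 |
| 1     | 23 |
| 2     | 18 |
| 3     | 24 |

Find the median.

2

Cumulative frequencies: 16, 39, 57, 81
n = 81, so the median is the value in position (n+1)/2 = 41.
Position 41 falls at value 2.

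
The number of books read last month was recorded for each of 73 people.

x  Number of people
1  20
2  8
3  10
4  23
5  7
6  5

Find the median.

3

Cumulative frequencies: 20, 28, 38, 61, 68, 73
n = 73, so the median is the value in position (n+1)/2 = 37.
Position 37 falls at value 3.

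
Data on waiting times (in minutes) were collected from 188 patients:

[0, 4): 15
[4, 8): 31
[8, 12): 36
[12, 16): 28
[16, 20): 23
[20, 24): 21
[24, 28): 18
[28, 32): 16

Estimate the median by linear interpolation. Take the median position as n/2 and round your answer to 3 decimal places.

Cumulative frequencies: 15, 46, 82, 110, 133, 154, 172, 188
n = 188; position = n/2 = 94.
This falls in the class [12, 16): L = 12, F = 82, f = 28, h = 4.
Median ≈ 12 + ((94 − 82) / 28) × 4 = 13.7143

13.714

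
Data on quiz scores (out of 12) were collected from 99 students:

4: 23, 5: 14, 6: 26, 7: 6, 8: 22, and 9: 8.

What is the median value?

6

Cumulative frequencies: 23, 37, 63, 69, 91, 99
n = 99, so the median is the value in position (n+1)/2 = 50.
Position 50 falls at value 6.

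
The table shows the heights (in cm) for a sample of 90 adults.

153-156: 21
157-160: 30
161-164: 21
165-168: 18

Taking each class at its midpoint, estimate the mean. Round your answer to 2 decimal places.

Midpoints: 154.5, 158.5, 162.5, 166.5
Σfm = 21×154.5 + 30×158.5 + 21×162.5 + 18×166.5 = 14409
n = Σf = 90
Mean = 14409 / 90 = 160.1000

160.10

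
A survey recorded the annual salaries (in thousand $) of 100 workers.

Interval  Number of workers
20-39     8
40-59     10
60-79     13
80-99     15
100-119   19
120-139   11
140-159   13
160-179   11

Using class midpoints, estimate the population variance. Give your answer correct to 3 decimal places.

Midpoints: 29.5, 49.5, 69.5, 89.5, 109.5, 129.5, 149.5, 169.5
n = 100, Σfm = 10290, mean = 102.9000
Σfm² = 1233285
Σf(m − x̄)² = Σfm² − (Σfm)²/n = 1233285 − 10290²/100 = 174444.0000
Population variance = 174444.0000 / 100 = 1744.4400

1744.440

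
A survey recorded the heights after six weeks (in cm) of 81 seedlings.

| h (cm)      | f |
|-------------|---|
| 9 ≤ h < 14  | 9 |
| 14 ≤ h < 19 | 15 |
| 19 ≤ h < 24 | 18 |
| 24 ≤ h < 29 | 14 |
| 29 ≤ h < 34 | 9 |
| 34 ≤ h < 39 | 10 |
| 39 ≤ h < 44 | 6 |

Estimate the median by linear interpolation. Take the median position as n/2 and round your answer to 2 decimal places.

23.58

Cumulative frequencies: 9, 24, 42, 56, 65, 75, 81
n = 81; position = n/2 = 40.5.
This falls in the class 19 ≤ h < 24: L = 19, F = 24, f = 18, h = 5.
Median ≈ 19 + ((40.5 − 24) / 18) × 5 = 23.5833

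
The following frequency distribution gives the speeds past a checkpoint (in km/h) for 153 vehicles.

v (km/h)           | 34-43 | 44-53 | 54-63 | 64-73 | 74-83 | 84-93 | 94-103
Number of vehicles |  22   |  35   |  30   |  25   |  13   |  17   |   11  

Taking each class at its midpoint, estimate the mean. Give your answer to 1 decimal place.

62.9

Midpoints: 38.5, 48.5, 58.5, 68.5, 78.5, 88.5, 98.5
Σfm = 22×38.5 + 35×48.5 + 30×58.5 + 25×68.5 + 13×78.5 + 17×88.5 + 11×98.5 = 9620.5
n = Σf = 153
Mean = 9620.5 / 153 = 62.8791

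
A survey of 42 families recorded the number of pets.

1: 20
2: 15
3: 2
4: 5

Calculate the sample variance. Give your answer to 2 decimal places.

0.99

Values: 1, 2, 3, 4
n = 42, Σfx = 76, mean = 1.8095
Σfx² = 178
Σf(x − x̄)² = Σfx² − (Σfx)²/n = 178 − 76²/42 = 40.4762
Sample variance = 40.4762 / 41 = 0.9872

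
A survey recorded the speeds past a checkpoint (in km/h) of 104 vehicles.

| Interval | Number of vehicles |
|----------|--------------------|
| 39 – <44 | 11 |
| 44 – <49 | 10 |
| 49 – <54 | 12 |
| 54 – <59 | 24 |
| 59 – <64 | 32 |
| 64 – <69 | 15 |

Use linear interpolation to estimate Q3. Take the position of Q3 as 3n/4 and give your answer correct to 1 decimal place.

62.3

Cumulative frequencies: 11, 21, 33, 57, 89, 104
n = 104; position = 3n/4 = 78.
This falls in the class 59 – <64: L = 59, F = 57, f = 32, h = 5.
Upper quartile ≈ 59 + ((78 − 57) / 32) × 5 = 62.2812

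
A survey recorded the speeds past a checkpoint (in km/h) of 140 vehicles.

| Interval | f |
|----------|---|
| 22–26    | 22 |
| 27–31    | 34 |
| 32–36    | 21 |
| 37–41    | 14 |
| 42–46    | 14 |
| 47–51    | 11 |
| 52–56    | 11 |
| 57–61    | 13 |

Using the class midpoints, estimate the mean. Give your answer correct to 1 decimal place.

Midpoints: 24, 29, 34, 39, 44, 49, 54, 59
Σfm = 22×24 + 34×29 + 21×34 + 14×39 + 14×44 + 11×49 + 11×54 + 13×59 = 5290
n = Σf = 140
Mean = 5290 / 140 = 37.7857

37.8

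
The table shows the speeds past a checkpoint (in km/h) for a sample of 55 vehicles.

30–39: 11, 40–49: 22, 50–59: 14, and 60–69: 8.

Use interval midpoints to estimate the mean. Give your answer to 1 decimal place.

Midpoints: 34.5, 44.5, 54.5, 64.5
Σfm = 11×34.5 + 22×44.5 + 14×54.5 + 8×64.5 = 2637.5
n = Σf = 55
Mean = 2637.5 / 55 = 47.9545

48.0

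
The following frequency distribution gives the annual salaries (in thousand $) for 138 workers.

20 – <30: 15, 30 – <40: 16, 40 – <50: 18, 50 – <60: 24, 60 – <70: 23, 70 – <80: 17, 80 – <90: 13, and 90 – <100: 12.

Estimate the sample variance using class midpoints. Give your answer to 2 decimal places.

Midpoints: 25, 35, 45, 55, 65, 75, 85, 95
n = 138, Σfm = 8080, mean = 58.5507
Σfm² = 533050
Σf(m − x̄)² = Σfm² − (Σfm)²/n = 533050 − 8080²/138 = 59960.1449
Sample variance = 59960.1449 / 137 = 437.6653

437.67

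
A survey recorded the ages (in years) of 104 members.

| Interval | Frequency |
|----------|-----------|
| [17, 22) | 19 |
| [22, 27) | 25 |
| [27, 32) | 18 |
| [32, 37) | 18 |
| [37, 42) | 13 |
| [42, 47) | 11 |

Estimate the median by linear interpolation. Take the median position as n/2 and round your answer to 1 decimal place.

29.2

Cumulative frequencies: 19, 44, 62, 80, 93, 104
n = 104; position = n/2 = 52.
This falls in the class [27, 32): L = 27, F = 44, f = 18, h = 5.
Median ≈ 27 + ((52 − 44) / 18) × 5 = 29.2222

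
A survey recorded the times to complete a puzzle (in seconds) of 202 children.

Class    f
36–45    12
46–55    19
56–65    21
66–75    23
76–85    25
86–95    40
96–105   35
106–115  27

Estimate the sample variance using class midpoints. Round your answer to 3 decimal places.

443.192

Midpoints: 40.5, 50.5, 60.5, 70.5, 80.5, 90.5, 100.5, 110.5
n = 202, Σfm = 16471, mean = 81.5396
Σfm² = 1432120.5
Σf(m − x̄)² = Σfm² − (Σfm)²/n = 1432120.5 − 16471²/202 = 89081.6832
Sample variance = 89081.6832 / 201 = 443.1925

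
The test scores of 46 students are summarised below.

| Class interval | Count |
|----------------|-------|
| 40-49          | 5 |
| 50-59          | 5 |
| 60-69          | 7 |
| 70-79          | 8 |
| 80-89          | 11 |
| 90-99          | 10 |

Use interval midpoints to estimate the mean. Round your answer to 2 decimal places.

74.28

Midpoints: 44.5, 54.5, 64.5, 74.5, 84.5, 94.5
Σfm = 5×44.5 + 5×54.5 + 7×64.5 + 8×74.5 + 11×84.5 + 10×94.5 = 3417
n = Σf = 46
Mean = 3417 / 46 = 74.2826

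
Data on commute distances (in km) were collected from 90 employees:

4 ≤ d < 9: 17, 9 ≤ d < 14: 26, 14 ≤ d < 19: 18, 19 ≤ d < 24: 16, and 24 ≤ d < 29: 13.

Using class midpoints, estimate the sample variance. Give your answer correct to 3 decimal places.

Midpoints: 6.5, 11.5, 16.5, 21.5, 26.5
n = 90, Σfm = 1395, mean = 15.5000
Σfm² = 25582.5
Σf(m − x̄)² = Σfm² − (Σfm)²/n = 25582.5 − 1395²/90 = 3960.0000
Sample variance = 3960.0000 / 89 = 44.4944

44.494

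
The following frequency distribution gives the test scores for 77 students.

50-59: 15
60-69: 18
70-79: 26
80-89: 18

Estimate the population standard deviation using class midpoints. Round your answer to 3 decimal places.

10.464

Midpoints: 54.5, 64.5, 74.5, 84.5
n = 77, Σfm = 5436.5, mean = 70.6039
Σfm² = 392269.25
Σf(m − x̄)² = Σfm² − (Σfm)²/n = 392269.25 − 5436.5²/77 = 8431.1688
Population variance = 8431.1688 / 77 = 109.4957
Standard deviation = √109.4957 = 10.4640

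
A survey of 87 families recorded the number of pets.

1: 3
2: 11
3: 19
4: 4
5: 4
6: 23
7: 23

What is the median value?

6

Cumulative frequencies: 3, 14, 33, 37, 41, 64, 87
n = 87, so the median is the value in position (n+1)/2 = 44.
Position 44 falls at value 6.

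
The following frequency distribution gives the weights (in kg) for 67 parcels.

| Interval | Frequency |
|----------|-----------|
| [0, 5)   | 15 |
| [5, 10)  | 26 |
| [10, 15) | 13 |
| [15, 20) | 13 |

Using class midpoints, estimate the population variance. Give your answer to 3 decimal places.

Midpoints: 2.5, 7.5, 12.5, 17.5
n = 67, Σfm = 622.5, mean = 9.2910
Σfm² = 7568.75
Σf(m − x̄)² = Σfm² − (Σfm)²/n = 7568.75 − 622.5²/67 = 1785.0746
Population variance = 1785.0746 / 67 = 26.6429

26.643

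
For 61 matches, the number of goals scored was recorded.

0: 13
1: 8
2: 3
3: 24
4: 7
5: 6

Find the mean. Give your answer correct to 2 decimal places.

2.36

Values: 0, 1, 2, 3, 4, 5
Σfx = 13×0 + 8×1 + 3×2 + 24×3 + 7×4 + 6×5 = 144
n = Σf = 61
Mean = 144 / 61 = 2.3607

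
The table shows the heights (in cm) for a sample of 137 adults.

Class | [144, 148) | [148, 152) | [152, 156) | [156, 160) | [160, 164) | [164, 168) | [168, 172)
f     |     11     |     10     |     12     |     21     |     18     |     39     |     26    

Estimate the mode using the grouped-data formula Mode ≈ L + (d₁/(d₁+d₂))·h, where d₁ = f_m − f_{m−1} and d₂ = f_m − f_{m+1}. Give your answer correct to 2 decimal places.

166.47

Modal class: [164, 168) (highest frequency 39).
d₁ = 39 − 18 = 21, d₂ = 39 − 26 = 13
Mode ≈ 164 + (21/(21+13)) × 4 = 164 + 2.4706 = 166.4706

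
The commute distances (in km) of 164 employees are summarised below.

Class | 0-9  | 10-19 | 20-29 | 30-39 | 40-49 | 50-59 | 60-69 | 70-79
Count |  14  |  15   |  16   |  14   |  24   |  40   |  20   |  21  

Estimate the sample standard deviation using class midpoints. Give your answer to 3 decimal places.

Midpoints: 4.5, 14.5, 24.5, 34.5, 44.5, 54.5, 64.5, 74.5
n = 164, Σfm = 7258, mean = 44.2561
Σfm² = 395801
Σf(m − x̄)² = Σfm² − (Σfm)²/n = 395801 − 7258²/164 = 74590.2439
Sample variance = 74590.2439 / 163 = 457.6089
Standard deviation = √457.6089 = 21.3918

21.392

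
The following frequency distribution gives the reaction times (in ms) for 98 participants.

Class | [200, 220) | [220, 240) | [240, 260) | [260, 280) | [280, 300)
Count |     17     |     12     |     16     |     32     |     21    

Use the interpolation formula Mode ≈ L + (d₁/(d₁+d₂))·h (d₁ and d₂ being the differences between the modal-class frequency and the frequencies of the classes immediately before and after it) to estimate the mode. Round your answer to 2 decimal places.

Modal class: [260, 280) (highest frequency 32).
d₁ = 32 − 16 = 16, d₂ = 32 − 21 = 11
Mode ≈ 260 + (16/(16+11)) × 20 = 260 + 11.8519 = 271.8519

271.85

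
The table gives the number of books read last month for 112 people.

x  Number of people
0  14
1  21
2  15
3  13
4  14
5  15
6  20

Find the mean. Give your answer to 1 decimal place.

Values: 0, 1, 2, 3, 4, 5, 6
Σfx = 14×0 + 21×1 + 15×2 + 13×3 + 14×4 + 15×5 + 20×6 = 341
n = Σf = 112
Mean = 341 / 112 = 3.0446

3.0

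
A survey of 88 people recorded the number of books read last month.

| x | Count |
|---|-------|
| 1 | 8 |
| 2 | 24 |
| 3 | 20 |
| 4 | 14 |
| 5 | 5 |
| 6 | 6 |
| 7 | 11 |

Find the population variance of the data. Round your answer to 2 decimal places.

Values: 1, 2, 3, 4, 5, 6, 7
n = 88, Σfx = 310, mean = 3.5227
Σfx² = 1388
Σf(x − x̄)² = Σfx² − (Σfx)²/n = 1388 − 310²/88 = 295.9545
Population variance = 295.9545 / 88 = 3.3631

3.36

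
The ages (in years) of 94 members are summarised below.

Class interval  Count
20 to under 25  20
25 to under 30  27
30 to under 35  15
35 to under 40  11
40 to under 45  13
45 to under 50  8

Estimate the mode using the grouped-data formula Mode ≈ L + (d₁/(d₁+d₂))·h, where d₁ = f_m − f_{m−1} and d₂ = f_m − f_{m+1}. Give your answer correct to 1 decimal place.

26.8

Modal class: 25 to under 30 (highest frequency 27).
d₁ = 27 − 20 = 7, d₂ = 27 − 15 = 12
Mode ≈ 25 + (7/(7+12)) × 5 = 25 + 1.8421 = 26.8421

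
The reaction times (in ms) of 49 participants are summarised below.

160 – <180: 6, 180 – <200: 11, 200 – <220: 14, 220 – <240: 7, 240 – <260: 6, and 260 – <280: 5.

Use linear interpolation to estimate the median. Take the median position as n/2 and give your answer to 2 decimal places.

Cumulative frequencies: 6, 17, 31, 38, 44, 49
n = 49; position = n/2 = 24.5.
This falls in the class 200 – <220: L = 200, F = 17, f = 14, h = 20.
Median ≈ 200 + ((24.5 − 17) / 14) × 20 = 210.7143

210.71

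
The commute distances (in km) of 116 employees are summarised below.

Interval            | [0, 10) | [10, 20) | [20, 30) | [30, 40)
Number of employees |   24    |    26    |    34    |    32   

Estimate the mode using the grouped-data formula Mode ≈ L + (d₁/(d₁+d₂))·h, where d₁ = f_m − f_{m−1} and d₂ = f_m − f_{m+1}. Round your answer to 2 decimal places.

28.00

Modal class: [20, 30) (highest frequency 34).
d₁ = 34 − 26 = 8, d₂ = 34 − 32 = 2
Mode ≈ 20 + (8/(8+2)) × 10 = 20 + 8.0000 = 28.0000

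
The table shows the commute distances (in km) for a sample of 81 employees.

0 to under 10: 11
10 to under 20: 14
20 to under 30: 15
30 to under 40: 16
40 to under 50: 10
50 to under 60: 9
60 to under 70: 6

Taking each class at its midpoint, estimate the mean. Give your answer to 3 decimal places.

Midpoints: 5, 15, 25, 35, 45, 55, 65
Σfm = 11×5 + 14×15 + 15×25 + 16×35 + 10×45 + 9×55 + 6×65 = 2535
n = Σf = 81
Mean = 2535 / 81 = 31.2963

31.296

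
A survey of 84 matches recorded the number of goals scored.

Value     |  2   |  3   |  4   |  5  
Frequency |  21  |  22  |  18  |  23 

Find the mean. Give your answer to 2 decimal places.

3.51

Values: 2, 3, 4, 5
Σfx = 21×2 + 22×3 + 18×4 + 23×5 = 295
n = Σf = 84
Mean = 295 / 84 = 3.5119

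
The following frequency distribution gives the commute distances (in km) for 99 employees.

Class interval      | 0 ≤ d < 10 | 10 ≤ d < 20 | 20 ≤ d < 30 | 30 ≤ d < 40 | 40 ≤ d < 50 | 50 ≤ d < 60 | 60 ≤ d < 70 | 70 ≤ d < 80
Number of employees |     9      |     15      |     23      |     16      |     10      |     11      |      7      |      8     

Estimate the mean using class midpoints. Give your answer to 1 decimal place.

Midpoints: 5, 15, 25, 35, 45, 55, 65, 75
Σfm = 9×5 + 15×15 + 23×25 + 16×35 + 10×45 + 11×55 + 7×65 + 8×75 = 3515
n = Σf = 99
Mean = 3515 / 99 = 35.5051

35.5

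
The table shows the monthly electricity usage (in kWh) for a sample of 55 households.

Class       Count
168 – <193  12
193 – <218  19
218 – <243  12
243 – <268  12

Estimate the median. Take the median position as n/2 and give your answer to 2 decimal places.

213.39

Cumulative frequencies: 12, 31, 43, 55
n = 55; position = n/2 = 27.5.
This falls in the class 193 – <218: L = 193, F = 12, f = 19, h = 25.
Median ≈ 193 + ((27.5 − 12) / 19) × 25 = 213.3947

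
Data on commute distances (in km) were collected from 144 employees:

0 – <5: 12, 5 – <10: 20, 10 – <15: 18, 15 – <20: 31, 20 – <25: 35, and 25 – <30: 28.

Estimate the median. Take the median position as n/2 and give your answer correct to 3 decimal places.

Cumulative frequencies: 12, 32, 50, 81, 116, 144
n = 144; position = n/2 = 72.
This falls in the class 15 – <20: L = 15, F = 50, f = 31, h = 5.
Median ≈ 15 + ((72 − 50) / 31) × 5 = 18.5484

18.548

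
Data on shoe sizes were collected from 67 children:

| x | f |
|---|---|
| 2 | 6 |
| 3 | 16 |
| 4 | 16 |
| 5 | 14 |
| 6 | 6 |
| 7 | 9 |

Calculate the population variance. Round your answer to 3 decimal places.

2.234

Values: 2, 3, 4, 5, 6, 7
n = 67, Σfx = 293, mean = 4.3731
Σfx² = 1431
Σf(x − x̄)² = Σfx² − (Σfx)²/n = 1431 − 293²/67 = 149.6716
Population variance = 149.6716 / 67 = 2.2339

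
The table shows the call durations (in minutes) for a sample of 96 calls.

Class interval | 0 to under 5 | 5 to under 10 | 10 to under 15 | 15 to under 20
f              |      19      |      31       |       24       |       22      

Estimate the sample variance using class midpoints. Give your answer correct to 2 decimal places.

27.89

Midpoints: 2.5, 7.5, 12.5, 17.5
n = 96, Σfm = 965, mean = 10.0521
Σfm² = 12350
Σf(m − x̄)² = Σfm² − (Σfm)²/n = 12350 − 965²/96 = 2649.7396
Sample variance = 2649.7396 / 95 = 27.8920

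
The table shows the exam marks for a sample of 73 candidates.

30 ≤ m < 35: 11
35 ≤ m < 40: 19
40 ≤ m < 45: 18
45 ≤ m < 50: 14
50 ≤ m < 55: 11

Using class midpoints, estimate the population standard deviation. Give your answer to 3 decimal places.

Midpoints: 32.5, 37.5, 42.5, 47.5, 52.5
n = 73, Σfm = 3077.5, mean = 42.1575
Σfm² = 132756.25
Σf(m − x̄)² = Σfm² − (Σfm)²/n = 132756.25 − 3077.5²/73 = 3016.4384
Population variance = 3016.4384 / 73 = 41.3211
Standard deviation = √41.3211 = 6.4281

6.428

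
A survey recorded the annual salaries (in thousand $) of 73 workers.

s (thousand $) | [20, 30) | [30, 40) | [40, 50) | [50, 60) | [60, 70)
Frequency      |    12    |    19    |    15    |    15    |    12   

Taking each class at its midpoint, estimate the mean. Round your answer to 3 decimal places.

Midpoints: 25, 35, 45, 55, 65
Σfm = 12×25 + 19×35 + 15×45 + 15×55 + 12×65 = 3245
n = Σf = 73
Mean = 3245 / 73 = 44.4521

44.452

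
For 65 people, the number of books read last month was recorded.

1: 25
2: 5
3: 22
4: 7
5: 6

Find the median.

Cumulative frequencies: 25, 30, 52, 59, 65
n = 65, so the median is the value in position (n+1)/2 = 33.
Position 33 falls at value 3.

3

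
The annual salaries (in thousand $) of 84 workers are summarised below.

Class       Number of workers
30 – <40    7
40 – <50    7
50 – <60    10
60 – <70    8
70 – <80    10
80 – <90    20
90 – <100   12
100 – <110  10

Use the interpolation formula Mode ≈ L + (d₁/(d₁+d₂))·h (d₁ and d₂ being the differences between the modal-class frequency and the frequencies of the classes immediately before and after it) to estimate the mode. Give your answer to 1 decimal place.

Modal class: 80 – <90 (highest frequency 20).
d₁ = 20 − 10 = 10, d₂ = 20 − 12 = 8
Mode ≈ 80 + (10/(10+8)) × 10 = 80 + 5.5556 = 85.5556

85.6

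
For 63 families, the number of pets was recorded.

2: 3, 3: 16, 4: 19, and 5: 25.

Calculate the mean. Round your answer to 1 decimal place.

Values: 2, 3, 4, 5
Σfx = 3×2 + 16×3 + 19×4 + 25×5 = 255
n = Σf = 63
Mean = 255 / 63 = 4.0476

4.0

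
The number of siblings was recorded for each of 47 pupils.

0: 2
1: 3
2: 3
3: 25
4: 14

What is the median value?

Cumulative frequencies: 2, 5, 8, 33, 47
n = 47, so the median is the value in position (n+1)/2 = 24.
Position 24 falls at value 3.

3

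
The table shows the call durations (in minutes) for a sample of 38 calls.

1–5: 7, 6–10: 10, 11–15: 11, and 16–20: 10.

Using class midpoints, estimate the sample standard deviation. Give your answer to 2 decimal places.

Midpoints: 3, 8, 13, 18
n = 38, Σfm = 424, mean = 11.1579
Σfm² = 5802
Σf(m − x̄)² = Σfm² − (Σfm)²/n = 5802 − 424²/38 = 1071.0526
Sample variance = 1071.0526 / 37 = 28.9474
Standard deviation = √28.9474 = 5.3803

5.38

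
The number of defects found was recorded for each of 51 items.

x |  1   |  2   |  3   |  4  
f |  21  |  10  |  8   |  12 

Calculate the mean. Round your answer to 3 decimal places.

Values: 1, 2, 3, 4
Σfx = 21×1 + 10×2 + 8×3 + 12×4 = 113
n = Σf = 51
Mean = 113 / 51 = 2.2157

2.216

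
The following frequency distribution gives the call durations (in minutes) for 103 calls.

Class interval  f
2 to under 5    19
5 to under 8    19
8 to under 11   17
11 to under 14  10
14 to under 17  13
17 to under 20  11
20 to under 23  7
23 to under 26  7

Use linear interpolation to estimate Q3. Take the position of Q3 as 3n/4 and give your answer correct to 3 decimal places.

Cumulative frequencies: 19, 38, 55, 65, 78, 89, 96, 103
n = 103; position = 3n/4 = 77.25.
This falls in the class 14 to under 17: L = 14, F = 65, f = 13, h = 3.
Upper quartile ≈ 14 + ((77.25 − 65) / 13) × 3 = 16.8269

16.827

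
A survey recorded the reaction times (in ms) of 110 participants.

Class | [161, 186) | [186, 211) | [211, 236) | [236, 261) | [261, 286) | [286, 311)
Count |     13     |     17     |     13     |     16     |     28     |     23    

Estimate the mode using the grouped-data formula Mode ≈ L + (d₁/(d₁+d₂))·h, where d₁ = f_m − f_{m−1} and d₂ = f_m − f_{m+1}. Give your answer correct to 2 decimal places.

Modal class: [261, 286) (highest frequency 28).
d₁ = 28 − 16 = 12, d₂ = 28 − 23 = 5
Mode ≈ 261 + (12/(12+5)) × 25 = 261 + 17.6471 = 278.6471

278.65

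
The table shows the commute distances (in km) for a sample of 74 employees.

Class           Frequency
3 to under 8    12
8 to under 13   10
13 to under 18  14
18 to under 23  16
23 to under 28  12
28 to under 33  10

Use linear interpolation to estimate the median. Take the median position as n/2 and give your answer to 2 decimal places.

18.31

Cumulative frequencies: 12, 22, 36, 52, 64, 74
n = 74; position = n/2 = 37.
This falls in the class 18 to under 23: L = 18, F = 36, f = 16, h = 5.
Median ≈ 18 + ((37 − 36) / 16) × 5 = 18.3125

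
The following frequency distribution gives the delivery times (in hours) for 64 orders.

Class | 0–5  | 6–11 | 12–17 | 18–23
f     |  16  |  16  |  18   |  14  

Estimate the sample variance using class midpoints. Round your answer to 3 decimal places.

Midpoints: 2.5, 8.5, 14.5, 20.5
n = 64, Σfm = 724, mean = 11.3125
Σfm² = 10924
Σf(m − x̄)² = Σfm² − (Σfm)²/n = 10924 − 724²/64 = 2733.7500
Sample variance = 2733.7500 / 63 = 43.3929

43.393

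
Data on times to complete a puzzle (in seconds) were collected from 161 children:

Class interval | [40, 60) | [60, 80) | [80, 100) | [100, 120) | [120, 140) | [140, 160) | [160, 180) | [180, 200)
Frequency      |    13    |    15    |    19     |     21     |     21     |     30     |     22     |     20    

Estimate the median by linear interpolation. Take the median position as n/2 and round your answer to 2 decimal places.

131.90

Cumulative frequencies: 13, 28, 47, 68, 89, 119, 141, 161
n = 161; position = n/2 = 80.5.
This falls in the class [120, 140): L = 120, F = 68, f = 21, h = 20.
Median ≈ 120 + ((80.5 − 68) / 21) × 20 = 131.9048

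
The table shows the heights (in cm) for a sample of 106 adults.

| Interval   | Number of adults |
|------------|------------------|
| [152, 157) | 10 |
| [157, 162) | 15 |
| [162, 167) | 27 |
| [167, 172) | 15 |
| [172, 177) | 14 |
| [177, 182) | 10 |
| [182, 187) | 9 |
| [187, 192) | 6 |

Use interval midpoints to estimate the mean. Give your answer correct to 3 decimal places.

169.406

Midpoints: 154.5, 159.5, 164.5, 169.5, 174.5, 179.5, 184.5, 189.5
Σfm = 10×154.5 + 15×159.5 + 27×164.5 + 15×169.5 + 14×174.5 + 10×179.5 + 9×184.5 + 6×189.5 = 17957
n = Σf = 106
Mean = 17957 / 106 = 169.4057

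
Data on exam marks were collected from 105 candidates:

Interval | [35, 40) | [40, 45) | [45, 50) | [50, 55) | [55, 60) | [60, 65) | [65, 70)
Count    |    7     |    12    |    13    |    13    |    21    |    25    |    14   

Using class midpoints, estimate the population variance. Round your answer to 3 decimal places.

81.474

Midpoints: 37.5, 42.5, 47.5, 52.5, 57.5, 62.5, 67.5
n = 105, Σfm = 5787.5, mean = 55.1190
Σfm² = 327556.25
Σf(m − x̄)² = Σfm² − (Σfm)²/n = 327556.25 − 5787.5²/105 = 8554.7619
Population variance = 8554.7619 / 105 = 81.4739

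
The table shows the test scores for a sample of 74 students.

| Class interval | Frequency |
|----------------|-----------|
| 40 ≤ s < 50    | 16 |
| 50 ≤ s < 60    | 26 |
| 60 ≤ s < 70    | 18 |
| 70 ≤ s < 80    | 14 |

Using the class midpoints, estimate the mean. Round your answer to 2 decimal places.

59.05

Midpoints: 45, 55, 65, 75
Σfm = 16×45 + 26×55 + 18×65 + 14×75 = 4370
n = Σf = 74
Mean = 4370 / 74 = 59.0541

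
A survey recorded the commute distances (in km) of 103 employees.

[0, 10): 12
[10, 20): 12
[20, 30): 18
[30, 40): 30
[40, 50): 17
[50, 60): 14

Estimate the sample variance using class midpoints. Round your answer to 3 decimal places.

Midpoints: 5, 15, 25, 35, 45, 55
n = 103, Σfm = 3275, mean = 31.7961
Σfm² = 127775
Σf(m − x̄)² = Σfm² − (Σfm)²/n = 127775 − 3275²/103 = 23642.7184
Sample variance = 23642.7184 / 102 = 231.7914

231.791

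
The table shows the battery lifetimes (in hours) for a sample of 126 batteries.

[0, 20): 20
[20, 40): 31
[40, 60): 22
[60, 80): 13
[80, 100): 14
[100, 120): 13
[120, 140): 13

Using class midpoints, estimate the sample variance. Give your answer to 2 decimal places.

Midpoints: 10, 30, 50, 70, 90, 110, 130
n = 126, Σfm = 7520, mean = 59.6825
Σfm² = 639000
Σf(m − x̄)² = Σfm² − (Σfm)²/n = 639000 − 7520²/126 = 190187.3016
Sample variance = 190187.3016 / 125 = 1521.4984

1521.50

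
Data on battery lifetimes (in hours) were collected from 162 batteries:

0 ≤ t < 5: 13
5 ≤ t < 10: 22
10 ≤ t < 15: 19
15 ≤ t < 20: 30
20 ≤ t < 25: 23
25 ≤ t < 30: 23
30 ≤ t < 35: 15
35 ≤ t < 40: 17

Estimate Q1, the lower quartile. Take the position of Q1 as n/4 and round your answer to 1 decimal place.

Cumulative frequencies: 13, 35, 54, 84, 107, 130, 145, 162
n = 162; position = n/4 = 40.5.
This falls in the class 10 ≤ t < 15: L = 10, F = 35, f = 19, h = 5.
Lower quartile ≈ 10 + ((40.5 − 35) / 19) × 5 = 11.4474

11.4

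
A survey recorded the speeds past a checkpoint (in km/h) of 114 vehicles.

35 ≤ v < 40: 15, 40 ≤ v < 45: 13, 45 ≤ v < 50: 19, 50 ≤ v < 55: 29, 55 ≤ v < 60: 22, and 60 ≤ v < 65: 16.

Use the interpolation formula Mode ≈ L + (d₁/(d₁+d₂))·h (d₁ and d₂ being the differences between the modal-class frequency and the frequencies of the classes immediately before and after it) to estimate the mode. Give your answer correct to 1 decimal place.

Modal class: 50 ≤ v < 55 (highest frequency 29).
d₁ = 29 − 19 = 10, d₂ = 29 − 22 = 7
Mode ≈ 50 + (10/(10+7)) × 5 = 50 + 2.9412 = 52.9412

52.9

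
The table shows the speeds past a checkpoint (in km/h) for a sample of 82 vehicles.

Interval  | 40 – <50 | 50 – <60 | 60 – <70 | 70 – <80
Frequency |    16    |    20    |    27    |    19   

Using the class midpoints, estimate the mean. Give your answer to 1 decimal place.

61.0

Midpoints: 45, 55, 65, 75
Σfm = 16×45 + 20×55 + 27×65 + 19×75 = 5000
n = Σf = 82
Mean = 5000 / 82 = 60.9756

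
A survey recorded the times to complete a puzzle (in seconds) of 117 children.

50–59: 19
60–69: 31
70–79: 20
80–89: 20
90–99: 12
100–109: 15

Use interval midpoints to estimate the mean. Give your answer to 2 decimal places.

76.21

Midpoints: 54.5, 64.5, 74.5, 84.5, 94.5, 104.5
Σfm = 19×54.5 + 31×64.5 + 20×74.5 + 20×84.5 + 12×94.5 + 15×104.5 = 8916.5
n = Σf = 117
Mean = 8916.5 / 117 = 76.2094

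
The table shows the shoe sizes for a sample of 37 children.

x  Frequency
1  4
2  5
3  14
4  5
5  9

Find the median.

Cumulative frequencies: 4, 9, 23, 28, 37
n = 37, so the median is the value in position (n+1)/2 = 19.
Position 19 falls at value 3.

3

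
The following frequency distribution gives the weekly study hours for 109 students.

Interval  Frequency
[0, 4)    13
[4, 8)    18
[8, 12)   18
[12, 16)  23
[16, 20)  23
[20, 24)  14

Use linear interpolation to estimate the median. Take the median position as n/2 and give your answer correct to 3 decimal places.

Cumulative frequencies: 13, 31, 49, 72, 95, 109
n = 109; position = n/2 = 54.5.
This falls in the class [12, 16): L = 12, F = 49, f = 23, h = 4.
Median ≈ 12 + ((54.5 − 49) / 23) × 4 = 12.9565

12.957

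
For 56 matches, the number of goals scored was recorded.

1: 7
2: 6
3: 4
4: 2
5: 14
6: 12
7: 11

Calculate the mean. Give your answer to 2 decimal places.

Values: 1, 2, 3, 4, 5, 6, 7
Σfx = 7×1 + 6×2 + 4×3 + 2×4 + 14×5 + 12×6 + 11×7 = 258
n = Σf = 56
Mean = 258 / 56 = 4.6071

4.61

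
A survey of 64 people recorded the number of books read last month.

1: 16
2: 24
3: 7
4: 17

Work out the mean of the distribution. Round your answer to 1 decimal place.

2.4

Values: 1, 2, 3, 4
Σfx = 16×1 + 24×2 + 7×3 + 17×4 = 153
n = Σf = 64
Mean = 153 / 64 = 2.3906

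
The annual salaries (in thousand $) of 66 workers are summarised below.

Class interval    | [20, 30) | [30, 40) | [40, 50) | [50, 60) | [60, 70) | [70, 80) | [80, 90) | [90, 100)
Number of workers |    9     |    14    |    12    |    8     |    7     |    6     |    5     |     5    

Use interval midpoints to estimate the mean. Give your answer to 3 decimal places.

53.030

Midpoints: 25, 35, 45, 55, 65, 75, 85, 95
Σfm = 9×25 + 14×35 + 12×45 + 8×55 + 7×65 + 6×75 + 5×85 + 5×95 = 3500
n = Σf = 66
Mean = 3500 / 66 = 53.0303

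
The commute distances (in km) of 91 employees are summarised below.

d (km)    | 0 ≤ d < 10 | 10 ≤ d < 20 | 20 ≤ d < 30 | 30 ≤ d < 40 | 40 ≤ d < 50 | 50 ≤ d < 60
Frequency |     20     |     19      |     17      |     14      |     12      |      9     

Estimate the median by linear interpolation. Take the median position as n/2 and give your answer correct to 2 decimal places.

Cumulative frequencies: 20, 39, 56, 70, 82, 91
n = 91; position = n/2 = 45.5.
This falls in the class 20 ≤ d < 30: L = 20, F = 39, f = 17, h = 10.
Median ≈ 20 + ((45.5 − 39) / 17) × 10 = 23.8235

23.82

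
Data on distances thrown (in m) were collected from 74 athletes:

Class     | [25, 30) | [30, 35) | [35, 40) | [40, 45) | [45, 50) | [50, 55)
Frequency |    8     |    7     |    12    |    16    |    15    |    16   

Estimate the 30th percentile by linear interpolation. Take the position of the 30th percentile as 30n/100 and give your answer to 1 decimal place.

Cumulative frequencies: 8, 15, 27, 43, 58, 74
n = 74; position = 30n/100 = 22.2.
This falls in the class [35, 40): L = 35, F = 15, f = 12, h = 5.
30th percentile ≈ 35 + ((22.2 − 15) / 12) × 5 = 38.0000

38.0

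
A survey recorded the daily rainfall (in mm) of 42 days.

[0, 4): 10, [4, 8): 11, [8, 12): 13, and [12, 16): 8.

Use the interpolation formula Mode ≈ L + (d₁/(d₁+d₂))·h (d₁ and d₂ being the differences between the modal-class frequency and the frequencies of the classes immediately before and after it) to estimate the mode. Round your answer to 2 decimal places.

9.14

Modal class: [8, 12) (highest frequency 13).
d₁ = 13 − 11 = 2, d₂ = 13 − 8 = 5
Mode ≈ 8 + (2/(2+5)) × 4 = 8 + 1.1429 = 9.1429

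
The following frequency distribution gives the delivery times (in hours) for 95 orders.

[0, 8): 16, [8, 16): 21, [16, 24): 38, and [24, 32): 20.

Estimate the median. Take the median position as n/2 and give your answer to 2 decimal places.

Cumulative frequencies: 16, 37, 75, 95
n = 95; position = n/2 = 47.5.
This falls in the class [16, 24): L = 16, F = 37, f = 38, h = 8.
Median ≈ 16 + ((47.5 − 37) / 38) × 8 = 18.2105

18.21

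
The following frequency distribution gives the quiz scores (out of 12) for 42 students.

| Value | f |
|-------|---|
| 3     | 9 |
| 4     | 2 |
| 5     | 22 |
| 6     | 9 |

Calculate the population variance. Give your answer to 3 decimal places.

1.050

Values: 3, 4, 5, 6
n = 42, Σfx = 199, mean = 4.7381
Σfx² = 987
Σf(x − x̄)² = Σfx² − (Σfx)²/n = 987 − 199²/42 = 44.1190
Population variance = 44.1190 / 42 = 1.0505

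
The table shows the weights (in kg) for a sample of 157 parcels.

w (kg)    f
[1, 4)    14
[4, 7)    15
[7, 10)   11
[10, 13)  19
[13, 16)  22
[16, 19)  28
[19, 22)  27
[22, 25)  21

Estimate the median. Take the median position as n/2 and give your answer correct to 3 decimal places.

Cumulative frequencies: 14, 29, 40, 59, 81, 109, 136, 157
n = 157; position = n/2 = 78.5.
This falls in the class [13, 16): L = 13, F = 59, f = 22, h = 3.
Median ≈ 13 + ((78.5 − 59) / 22) × 3 = 15.6591

15.659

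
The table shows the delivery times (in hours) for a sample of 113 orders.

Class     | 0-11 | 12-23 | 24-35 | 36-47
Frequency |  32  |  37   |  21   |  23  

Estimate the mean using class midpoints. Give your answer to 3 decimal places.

21.217

Midpoints: 5.5, 17.5, 29.5, 41.5
Σfm = 32×5.5 + 37×17.5 + 21×29.5 + 23×41.5 = 2397.5
n = Σf = 113
Mean = 2397.5 / 113 = 21.2168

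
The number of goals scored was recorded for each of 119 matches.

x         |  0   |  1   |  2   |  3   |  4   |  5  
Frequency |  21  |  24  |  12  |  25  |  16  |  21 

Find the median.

3

Cumulative frequencies: 21, 45, 57, 82, 98, 119
n = 119, so the median is the value in position (n+1)/2 = 60.
Position 60 falls at value 3.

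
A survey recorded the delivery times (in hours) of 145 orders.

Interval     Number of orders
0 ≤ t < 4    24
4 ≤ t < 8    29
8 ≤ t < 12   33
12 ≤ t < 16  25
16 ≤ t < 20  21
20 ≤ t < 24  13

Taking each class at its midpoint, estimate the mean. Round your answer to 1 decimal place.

Midpoints: 2, 6, 10, 14, 18, 22
Σfm = 24×2 + 29×6 + 33×10 + 25×14 + 21×18 + 13×22 = 1566
n = Σf = 145
Mean = 1566 / 145 = 10.8000

10.8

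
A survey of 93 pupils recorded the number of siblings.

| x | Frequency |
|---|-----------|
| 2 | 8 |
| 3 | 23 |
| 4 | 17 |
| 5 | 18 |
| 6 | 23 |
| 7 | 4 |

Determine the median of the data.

4

Cumulative frequencies: 8, 31, 48, 66, 89, 93
n = 93, so the median is the value in position (n+1)/2 = 47.
Position 47 falls at value 4.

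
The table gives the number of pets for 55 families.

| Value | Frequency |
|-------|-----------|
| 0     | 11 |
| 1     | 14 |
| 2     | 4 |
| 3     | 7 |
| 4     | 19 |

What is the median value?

Cumulative frequencies: 11, 25, 29, 36, 55
n = 55, so the median is the value in position (n+1)/2 = 28.
Position 28 falls at value 2.

2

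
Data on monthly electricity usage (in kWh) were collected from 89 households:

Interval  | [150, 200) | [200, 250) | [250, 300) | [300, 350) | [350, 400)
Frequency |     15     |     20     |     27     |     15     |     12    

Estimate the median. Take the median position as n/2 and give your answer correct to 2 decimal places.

267.59

Cumulative frequencies: 15, 35, 62, 77, 89
n = 89; position = n/2 = 44.5.
This falls in the class [250, 300): L = 250, F = 35, f = 27, h = 50.
Median ≈ 250 + ((44.5 − 35) / 27) × 50 = 267.5926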